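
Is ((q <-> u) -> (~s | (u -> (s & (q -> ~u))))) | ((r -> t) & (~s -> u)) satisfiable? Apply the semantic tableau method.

Satisfiable

Initial set: {(((q <-> u) -> (~s | (u -> (s & (q -> ~u))))) | ((r -> t) & (~s -> u)))}.
(((q <-> u) -> (~s | (u -> (s & (q -> ~u))))) | ((r -> t) & (~s -> u))): β-rule — branch into ((q <-> u) -> (~s | (u -> (s & (q -> ~u)))))  //  ((r -> t) & (~s -> u)).
  branch 1 (add ((q <-> u) -> (~s | (u -> (s & (q -> ~u)))))):
    ((q <-> u) -> (~s | (u -> (s & (q -> ~u))))): β-rule — branch into ~(q <-> u)  //  (~s | (u -> (s & (q -> ~u)))).
      branch 1.1 (add ~(q <-> u)):
        ~(q <-> u): β-rule — branch into q, ~u  //  ~q, u.
          branch 1.1.1 (add q, ~u):
            ○ open, literals {q=1, u=0}.
          branch 1.1.2 (add ~q, u):
            ○ open, literals {q=0, u=1}.
      branch 1.2 (add (~s | (u -> (s & (q -> ~u))))):
        (~s | (u -> (s & (q -> ~u)))): β-rule — branch into ~s  //  (u -> (s & (q -> ~u))).
          branch 1.2.1 (add ~s):
            ○ open, literals {s=0}.
          branch 1.2.2 (add (u -> (s & (q -> ~u)))):
            (u -> (s & (q -> ~u))): β-rule — branch into ~u  //  (s & (q -> ~u)).
              branch 1.2.2.1 (add ~u):
                ○ open, literals {u=0}.
              branch 1.2.2.2 (add (s & (q -> ~u))):
                (s & (q -> ~u)): α-rule — add s, (q -> ~u).
                (q -> ~u): β-rule — branch into ~q  //  ~u.
                  branch 1.2.2.2.1 (add ~q):
                    ○ open, literals {q=0, s=1}.
                  branch 1.2.2.2.2 (add ~u):
                    ○ open, literals {s=1, u=0}.
  branch 2 (add ((r -> t) & (~s -> u))):
    ((r -> t) & (~s -> u)): α-rule — add (r -> t), (~s -> u).
    (r -> t): β-rule — branch into ~r  //  t.
      branch 2.1 (add ~r):
        (~s -> u): β-rule — branch into ~~s  //  u.
          branch 2.1.1 (add ~~s):
            ○ open, literals {r=0, s=1}.
          branch 2.1.2 (add u):
            ○ open, literals {r=0, u=1}.
      branch 2.2 (add t):
        (~s -> u): β-rule — branch into ~~s  //  u.
          branch 2.2.1 (add ~~s):
            ○ open, literals {s=1, t=1}.
          branch 2.2.2 (add u):
            ○ open, literals {t=1, u=1}.
0 branches closed, 10 open.
An open branch gives a satisfying assignment: q=1, u=0.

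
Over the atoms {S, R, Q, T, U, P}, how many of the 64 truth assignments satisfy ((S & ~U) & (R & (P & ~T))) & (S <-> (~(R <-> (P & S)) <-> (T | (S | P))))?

0

Initial set: {(((S & ~U) & (R & (P & ~T))) & (S <-> (~(R <-> (P & S)) <-> (T | (S | P)))))}.
(((S & ~U) & (R & (P & ~T))) & (S <-> (~(R <-> (P & S)) <-> (T | (S | P))))): α-rule — add ((S & ~U) & (R & (P & ~T))), (S <-> (~(R <-> (P & S)) <-> (T | (S | P)))).
((S & ~U) & (R & (P & ~T))): α-rule — add (S & ~U), (R & (P & ~T)).
(S & ~U): α-rule — add S, ~U.
(R & (P & ~T)): α-rule — add R, (P & ~T).
(P & ~T): α-rule — add P, ~T.
(S <-> (~(R <-> (P & S)) <-> (T | (S | P)))): β-rule — branch into S, (~(R <-> (P & S)) <-> (T | (S | P)))  //  ~S, ~(~(R <-> (P & S)) <-> (T | (S | P))).
  branch 1 (add S, (~(R <-> (P & S)) <-> (T | (S | P)))):
    (~(R <-> (P & S)) <-> (T | (S | P))): β-rule — branch into ~(R <-> (P & S)), (T | (S | P))  //  ~~(R <-> (P & S)), ~(T | (S | P)).
      branch 1.1 (add ~(R <-> (P & S)), (T | (S | P))):
        ~(R <-> (P & S)): β-rule — branch into R, ~(P & S)  //  ~R, (P & S).
          branch 1.1.1 (add R, ~(P & S)):
            (T | (S | P)): β-rule — branch into T  //  (S | P).
              branch 1.1.1.1 (add T):
                × closes — contains both T and ~T.
              branch 1.1.1.2 (add (S | P)):
                ~(P & S): β-rule — branch into ~P  //  ~S.
                  branch 1.1.1.2.1 (add ~P):
                    × closes — contains both P and ~P.
                  branch 1.1.1.2.2 (add ~S):
                    × closes — contains both S and ~S.
          branch 1.1.2 (add ~R, (P & S)):
            × closes — contains both R and ~R.
      branch 1.2 (add ~~(R <-> (P & S)), ~(T | (S | P))):
        ~(T | (S | P)): α-rule — add ~T, ~(S | P).
        ~(S | P): α-rule — add ~S, ~P.
        × closes — contains both S and ~S.
  branch 2 (add ~S, ~(~(R <-> (P & S)) <-> (T | (S | P)))):
    × closes — contains both S and ~S.
All 6 branches close.
No open branches: the formula has 0 satisfying assignments.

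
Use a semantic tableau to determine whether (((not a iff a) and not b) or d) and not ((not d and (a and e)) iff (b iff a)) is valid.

Not valid

Assume the negation and expand:
Initial set: {not ((((not a iff a) and not b) or d) and not ((not d and (a and e)) iff (b iff a)))}.
not ((((not a iff a) and not b) or d) and not ((not d and (a and e)) iff (b iff a))): β-rule — branch into not (((not a iff a) and not b) or d)  //  not not ((not d and (a and e)) iff (b iff a)).
  branch 1 (add not (((not a iff a) and not b) or d)):
    not (((not a iff a) and not b) or d): α-rule — add not ((not a iff a) and not b), not d.
    not ((not a iff a) and not b): β-rule — branch into not (not a iff a)  //  not not b.
      branch 1.1 (add not (not a iff a)):
        not (not a iff a): β-rule — branch into not a, not a  //  not not a, a.
          branch 1.1.1 (add not a, not a):
            ○ open, literals {a=0, d=0}.
          branch 1.1.2 (add not not a, a):
            ○ open, literals {a=1, d=0}.
      branch 1.2 (add not not b):
        ○ open, literals {b=1, d=0}.
  branch 2 (add not not ((not d and (a and e)) iff (b iff a))):
    not not ((not d and (a and e)) iff (b iff a)): β-rule — branch into (not d and (a and e)), (b iff a)  //  not (not d and (a and e)), not (b iff a).
      branch 2.1 (add (not d and (a and e)), (b iff a)):
        (not d and (a and e)): α-rule — add not d, (a and e).
        (a and e): α-rule — add a, e.
        (b iff a): β-rule — branch into b, a  //  not b, not a.
          branch 2.1.1 (add b, a):
            ○ open, literals {a=1, b=1, d=0, e=1}.
          branch 2.1.2 (add not b, not a):
            × closes — contains both a and not a.
      branch 2.2 (add not (not d and (a and e)), not (b iff a)):
        not (not d and (a and e)): β-rule — branch into not not d  //  not (a and e).
          branch 2.2.1 (add not not d):
            not (b iff a): β-rule — branch into b, not a  //  not b, a.
              branch 2.2.1.1 (add b, not a):
                ○ open, literals {a=0, b=1, d=1}.
              branch 2.2.1.2 (add not b, a):
                ○ open, literals {a=1, b=0, d=1}.
          branch 2.2.2 (add not (a and e)):
            not (b iff a): β-rule — branch into b, not a  //  not b, a.
              branch 2.2.2.1 (add b, not a):
                not (a and e): β-rule — branch into not a  //  not e.
                  branch 2.2.2.1.1 (add not a):
                    ○ open, literals {a=0, b=1}.
                  branch 2.2.2.1.2 (add not e):
                    ○ open, literals {a=0, b=1, e=0}.
              branch 2.2.2.2 (add not b, a):
                not (a and e): β-rule — branch into not a  //  not e.
                  branch 2.2.2.2.1 (add not a):
                    × closes — contains both a and not a.
                  branch 2.2.2.2.2 (add not e):
                    ○ open, literals {a=1, b=0, e=0}.
2 branches closed, 9 open.
An open branch gives a countermodel: a=0, d=0 (unmentioned atoms arbitrary); under it the original formula is false.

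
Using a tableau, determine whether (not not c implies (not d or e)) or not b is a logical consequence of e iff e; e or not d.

Yes

Initial set: {(e iff e); (e or not d); not ((not not c implies (not d or e)) or not b)}.
not ((not not c implies (not d or e)) or not b): α-rule — add not (not not c implies (not d or e)), not not b.
not (not not c implies (not d or e)): α-rule — add not not c, not (not d or e).
not not c: drop double negation, giving c.
not (not d or e): α-rule — add not not d, not e.
(e iff e): β-rule — branch into e, e  //  not e, not e.
  branch 1 (add e, e):
    × closes — contains both e and not e.
  branch 2 (add not e, not e):
    (e or not d): β-rule — branch into e  //  not d.
      branch 2.1 (add e):
        × closes — contains both e and not e.
      branch 2.2 (add not d):
        × closes — contains both d and not d.
All 3 branches close.
Every branch closed, so the premises entail the conclusion.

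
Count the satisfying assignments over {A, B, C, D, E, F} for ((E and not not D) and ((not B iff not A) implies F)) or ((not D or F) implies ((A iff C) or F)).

56

Initial set: {(((E and not not D) and ((not B iff not A) implies F)) or ((not D or F) implies ((A iff C) or F)))}.
(((E and not not D) and ((not B iff not A) implies F)) or ((not D or F) implies ((A iff C) or F))): β-rule — branch into ((E and not not D) and ((not B iff not A) implies F))  //  ((not D or F) implies ((A iff C) or F)).
  branch 1 (add ((E and not not D) and ((not B iff not A) implies F))):
    ((E and not not D) and ((not B iff not A) implies F)): α-rule — add (E and not not D), ((not B iff not A) implies F).
    (E and not not D): α-rule — add E, not not D.
    not not D: drop double negation, giving D.
    ((not B iff not A) implies F): β-rule — branch into not (not B iff not A)  //  F.
      branch 1.1 (add not (not B iff not A)):
        not (not B iff not A): β-rule — branch into not B, not not A  //  not not B, not A.
          branch 1.1.1 (add not B, not not A):
            ○ open, literals {A=1, B=0, D=1, E=1}.
          branch 1.1.2 (add not not B, not A):
            ○ open, literals {A=0, B=1, D=1, E=1}.
      branch 1.2 (add F):
        ○ open, literals {D=1, E=1, F=1}.
  branch 2 (add ((not D or F) implies ((A iff C) or F))):
    ((not D or F) implies ((A iff C) or F)): β-rule — branch into not (not D or F)  //  ((A iff C) or F).
      branch 2.1 (add not (not D or F)):
        not (not D or F): α-rule — add not not D, not F.
        ○ open, literals {D=1, F=0}.
      branch 2.2 (add ((A iff C) or F)):
        ((A iff C) or F): β-rule — branch into (A iff C)  //  F.
          branch 2.2.1 (add (A iff C)):
            (A iff C): β-rule — branch into A, C  //  not A, not C.
              branch 2.2.1.1 (add A, C):
                ○ open, literals {A=1, C=1}.
              branch 2.2.1.2 (add not A, not C):
                ○ open, literals {A=0, C=0}.
          branch 2.2.2 (add F):
            ○ open, literals {F=1}.
0 branches closed, 7 open.
Each open branch fixes some atoms; the unmentioned ones are free. Counting distinct full assignments: branch {A=1, B=0, D=1, E=1} (C, F) contributes 4 new; branch {A=0, B=1, D=1, E=1} (C, F) contributes 4 new; branch {D=1, E=1, F=1} (A, B, C) contributes 4 new; branch {D=1, F=0} (A, B, C, E) contributes 12 new; branch {A=1, C=1} (B, D, E, F) contributes 10 new; branch {A=0, C=0} (B, D, E, F) contributes 10 new; branch {F=1} (A, B, C, D, E) contributes 12 new. Total: 56.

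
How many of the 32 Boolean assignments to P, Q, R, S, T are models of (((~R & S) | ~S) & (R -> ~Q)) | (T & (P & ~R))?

Initial set: {T ((((~R & S) | ~S) & (R -> ~Q)) | (T & (P & ~R)))}.
T ((((~R & S) | ~S) & (R -> ~Q)) | (T & (P & ~R))): β-rule — branch into T (((~R & S) | ~S) & (R -> ~Q))  //  T (T & (P & ~R)).
  branch 1 (add T (((~R & S) | ~S) & (R -> ~Q))):
    T (((~R & S) | ~S) & (R -> ~Q)): α-rule — add T ((~R & S) | ~S), T (R -> ~Q).
    T ((~R & S) | ~S): β-rule — branch into T (~R & S)  //  T ~S.
      branch 1.1 (add T (~R & S)):
        T (~R & S): α-rule — add T ~R, T S.
        T (R -> ~Q): β-rule — branch into F R  //  T ~Q.
          branch 1.1.1 (add F R):
            ○ open, literals {R=0, S=1}.
          branch 1.1.2 (add T ~Q):
            ○ open, literals {Q=0, R=0, S=1}.
      branch 1.2 (add T ~S):
        T (R -> ~Q): β-rule — branch into F R  //  T ~Q.
          branch 1.2.1 (add F R):
            ○ open, literals {R=0, S=0}.
          branch 1.2.2 (add T ~Q):
            ○ open, literals {Q=0, S=0}.
  branch 2 (add T (T & (P & ~R))):
    T (T & (P & ~R)): α-rule — add T T, T (P & ~R).
    T (P & ~R): α-rule — add T P, T ~R.
    ○ open, literals {P=1, R=0, T=1}.
0 branches closed, 5 open.
Each open branch fixes some atoms; the unmentioned ones are free. Counting distinct full assignments: branch {R=0, S=1} (P, Q, T) contributes 8 new; branch {Q=0, R=0, S=1} (P, T) contributes 0 new; branch {R=0, S=0} (P, Q, T) contributes 8 new; branch {Q=0, S=0} (P, R, T) contributes 4 new; branch {P=1, R=0, T=1} (Q, S) contributes 0 new. Total: 20.

20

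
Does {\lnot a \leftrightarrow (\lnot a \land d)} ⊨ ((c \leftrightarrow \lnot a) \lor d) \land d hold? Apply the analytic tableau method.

No

Initial set: {(\lnot a \leftrightarrow (\lnot a \land d)); \lnot (((c \leftrightarrow \lnot a) \lor d) \land d)}.
(\lnot a \leftrightarrow (\lnot a \land d)): β-rule — branch into \lnot a, (\lnot a \land d)  //  \lnot \lnot a, \lnot (\lnot a \land d).
  branch 1 (add \lnot a, (\lnot a \land d)):
    (\lnot a \land d): α-rule — add \lnot a, d.
    \lnot (((c \leftrightarrow \lnot a) \lor d) \land d): β-rule — branch into \lnot ((c \leftrightarrow \lnot a) \lor d)  //  \lnot d.
      branch 1.1 (add \lnot ((c \leftrightarrow \lnot a) \lor d)):
        \lnot ((c \leftrightarrow \lnot a) \lor d): α-rule — add \lnot (c \leftrightarrow \lnot a), \lnot d.
        × closes — contains both d and \lnot d.
      branch 1.2 (add \lnot d):
        × closes — contains both d and \lnot d.
  branch 2 (add \lnot \lnot a, \lnot (\lnot a \land d)):
    \lnot (((c \leftrightarrow \lnot a) \lor d) \land d): β-rule — branch into \lnot ((c \leftrightarrow \lnot a) \lor d)  //  \lnot d.
      branch 2.1 (add \lnot ((c \leftrightarrow \lnot a) \lor d)):
        \lnot ((c \leftrightarrow \lnot a) \lor d): α-rule — add \lnot (c \leftrightarrow \lnot a), \lnot d.
        \lnot (\lnot a \land d): β-rule — branch into \lnot \lnot a  //  \lnot d.
          branch 2.1.1 (add \lnot \lnot a):
            \lnot (c \leftrightarrow \lnot a): β-rule — branch into c, \lnot \lnot a  //  \lnot c, \lnot a.
              branch 2.1.1.1 (add c, \lnot \lnot a):
                ○ open, literals {a=1, c=1, d=0}.
              branch 2.1.1.2 (add \lnot c, \lnot a):
                × closes — contains both a and \lnot a.
          branch 2.1.2 (add \lnot d):
            \lnot (c \leftrightarrow \lnot a): β-rule — branch into c, \lnot \lnot a  //  \lnot c, \lnot a.
              branch 2.1.2.1 (add c, \lnot \lnot a):
                ○ open, literals {a=1, c=1, d=0}.
              branch 2.1.2.2 (add \lnot c, \lnot a):
                × closes — contains both a and \lnot a.
      branch 2.2 (add \lnot d):
        \lnot (\lnot a \land d): β-rule — branch into \lnot \lnot a  //  \lnot d.
          branch 2.2.1 (add \lnot \lnot a):
            ○ open, literals {a=1, d=0}.
          branch 2.2.2 (add \lnot d):
            ○ open, literals {a=1, d=0}.
4 branches closed, 4 open.
An open branch gives a countermodel: a=1, c=1, d=0 (unmentioned atoms arbitrary); the premises hold there but the conclusion fails.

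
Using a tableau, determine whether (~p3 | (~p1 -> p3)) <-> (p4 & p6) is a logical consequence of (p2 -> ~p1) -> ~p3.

No

Initial set: {T ((p2 -> ~p1) -> ~p3); F ((~p3 | (~p1 -> p3)) <-> (p4 & p6))}.
T ((p2 -> ~p1) -> ~p3): β-rule — branch into F (p2 -> ~p1)  //  T ~p3.
  branch 1 (add F (p2 -> ~p1)):
    F (p2 -> ~p1): α-rule — add T p2, F ~p1.
    F ((~p3 | (~p1 -> p3)) <-> (p4 & p6)): β-rule — branch into T (~p3 | (~p1 -> p3)), F (p4 & p6)  //  F (~p3 | (~p1 -> p3)), T (p4 & p6).
      branch 1.1 (add T (~p3 | (~p1 -> p3)), F (p4 & p6)):
        T (~p3 | (~p1 -> p3)): β-rule — branch into T ~p3  //  T (~p1 -> p3).
          branch 1.1.1 (add T ~p3):
            F (p4 & p6): β-rule — branch into F p4  //  F p6.
              branch 1.1.1.1 (add F p4):
                ○ open, literals {p1=true, p2=true, p3=false, p4=false}.
              branch 1.1.1.2 (add F p6):
                ○ open, literals {p1=true, p2=true, p3=false, p6=false}.
          branch 1.1.2 (add T (~p1 -> p3)):
            F (p4 & p6): β-rule — branch into F p4  //  F p6.
              branch 1.1.2.1 (add F p4):
                T (~p1 -> p3): β-rule — branch into F ~p1  //  T p3.
                  branch 1.1.2.1.1 (add F ~p1):
                    ○ open, literals {p1=true, p2=true, p4=false}.
                  branch 1.1.2.1.2 (add T p3):
                    ○ open, literals {p1=true, p2=true, p3=true, p4=false}.
              branch 1.1.2.2 (add F p6):
                T (~p1 -> p3): β-rule — branch into F ~p1  //  T p3.
                  branch 1.1.2.2.1 (add F ~p1):
                    ○ open, literals {p1=true, p2=true, p6=false}.
                  branch 1.1.2.2.2 (add T p3):
                    ○ open, literals {p1=true, p2=true, p3=true, p6=false}.
      branch 1.2 (add F (~p3 | (~p1 -> p3)), T (p4 & p6)):
        F (~p3 | (~p1 -> p3)): α-rule — add F ~p3, F (~p1 -> p3).
        T (p4 & p6): α-rule — add T p4, T p6.
        F (~p1 -> p3): α-rule — add T ~p1, F p3.
        × closes — contains both p1 and ~p1.
  branch 2 (add T ~p3):
    F ((~p3 | (~p1 -> p3)) <-> (p4 & p6)): β-rule — branch into T (~p3 | (~p1 -> p3)), F (p4 & p6)  //  F (~p3 | (~p1 -> p3)), T (p4 & p6).
      branch 2.1 (add T (~p3 | (~p1 -> p3)), F (p4 & p6)):
        T (~p3 | (~p1 -> p3)): β-rule — branch into T ~p3  //  T (~p1 -> p3).
          branch 2.1.1 (add T ~p3):
            F (p4 & p6): β-rule — branch into F p4  //  F p6.
              branch 2.1.1.1 (add F p4):
                ○ open, literals {p3=false, p4=false}.
              branch 2.1.1.2 (add F p6):
                ○ open, literals {p3=false, p6=false}.
          branch 2.1.2 (add T (~p1 -> p3)):
            F (p4 & p6): β-rule — branch into F p4  //  F p6.
              branch 2.1.2.1 (add F p4):
                T (~p1 -> p3): β-rule — branch into F ~p1  //  T p3.
                  branch 2.1.2.1.1 (add F ~p1):
                    ○ open, literals {p1=true, p3=false, p4=false}.
                  branch 2.1.2.1.2 (add T p3):
                    × closes — contains both p3 and ~p3.
              branch 2.1.2.2 (add F p6):
                T (~p1 -> p3): β-rule — branch into F ~p1  //  T p3.
                  branch 2.1.2.2.1 (add F ~p1):
                    ○ open, literals {p1=true, p3=false, p6=false}.
                  branch 2.1.2.2.2 (add T p3):
                    × closes — contains both p3 and ~p3.
      branch 2.2 (add F (~p3 | (~p1 -> p3)), T (p4 & p6)):
        F (~p3 | (~p1 -> p3)): α-rule — add F ~p3, F (~p1 -> p3).
        × closes — contains both p3 and ~p3.
4 branches closed, 10 open.
An open branch gives a countermodel: p1=true, p2=true, p3=false, p4=false (unmentioned atoms arbitrary); the premises hold there but the conclusion fails.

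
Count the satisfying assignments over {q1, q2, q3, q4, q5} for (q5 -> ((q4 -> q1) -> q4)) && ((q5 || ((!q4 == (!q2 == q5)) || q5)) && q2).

Initial set: {((q5 -> ((q4 -> q1) -> q4)) && ((q5 || ((!q4 == (!q2 == q5)) || q5)) && q2))}.
((q5 -> ((q4 -> q1) -> q4)) && ((q5 || ((!q4 == (!q2 == q5)) || q5)) && q2)): α-rule — add (q5 -> ((q4 -> q1) -> q4)), ((q5 || ((!q4 == (!q2 == q5)) || q5)) && q2).
((q5 || ((!q4 == (!q2 == q5)) || q5)) && q2): α-rule — add (q5 || ((!q4 == (!q2 == q5)) || q5)), q2.
(q5 -> ((q4 -> q1) -> q4)): β-rule — branch into !q5  //  ((q4 -> q1) -> q4).
  branch 1 (add !q5):
    (q5 || ((!q4 == (!q2 == q5)) || q5)): β-rule — branch into q5  //  ((!q4 == (!q2 == q5)) || q5).
      branch 1.1 (add q5):
        × closes — contains both q5 and !q5.
      branch 1.2 (add ((!q4 == (!q2 == q5)) || q5)):
        ((!q4 == (!q2 == q5)) || q5): β-rule — branch into (!q4 == (!q2 == q5))  //  q5.
          branch 1.2.1 (add (!q4 == (!q2 == q5))):
            (!q4 == (!q2 == q5)): β-rule — branch into !q4, (!q2 == q5)  //  !!q4, !(!q2 == q5).
              branch 1.2.1.1 (add !q4, (!q2 == q5)):
                (!q2 == q5): β-rule — branch into !q2, q5  //  !!q2, !q5.
                  branch 1.2.1.1.1 (add !q2, q5):
                    × closes — contains both q2 and !q2.
                  branch 1.2.1.1.2 (add !!q2, !q5):
                    ○ open, literals {q2=true, q4=false, q5=false}.
              branch 1.2.1.2 (add !!q4, !(!q2 == q5)):
                !(!q2 == q5): β-rule — branch into !q2, !q5  //  !!q2, q5.
                  branch 1.2.1.2.1 (add !q2, !q5):
                    × closes — contains both q2 and !q2.
                  branch 1.2.1.2.2 (add !!q2, q5):
                    × closes — contains both q5 and !q5.
          branch 1.2.2 (add q5):
            × closes — contains both q5 and !q5.
  branch 2 (add ((q4 -> q1) -> q4)):
    (q5 || ((!q4 == (!q2 == q5)) || q5)): β-rule — branch into q5  //  ((!q4 == (!q2 == q5)) || q5).
      branch 2.1 (add q5):
        ((q4 -> q1) -> q4): β-rule — branch into !(q4 -> q1)  //  q4.
          branch 2.1.1 (add !(q4 -> q1)):
            !(q4 -> q1): α-rule — add q4, !q1.
            ○ open, literals {q1=false, q2=true, q4=true, q5=true}.
          branch 2.1.2 (add q4):
            ○ open, literals {q2=true, q4=true, q5=true}.
      branch 2.2 (add ((!q4 == (!q2 == q5)) || q5)):
        ((q4 -> q1) -> q4): β-rule — branch into !(q4 -> q1)  //  q4.
          branch 2.2.1 (add !(q4 -> q1)):
            !(q4 -> q1): α-rule — add q4, !q1.
            ((!q4 == (!q2 == q5)) || q5): β-rule — branch into (!q4 == (!q2 == q5))  //  q5.
              branch 2.2.1.1 (add (!q4 == (!q2 == q5))):
                (!q4 == (!q2 == q5)): β-rule — branch into !q4, (!q2 == q5)  //  !!q4, !(!q2 == q5).
                  branch 2.2.1.1.1 (add !q4, (!q2 == q5)):
                    × closes — contains both q4 and !q4.
                  branch 2.2.1.1.2 (add !!q4, !(!q2 == q5)):
                    !(!q2 == q5): β-rule — branch into !q2, !q5  //  !!q2, q5.
                      branch 2.2.1.1.2.1 (add !q2, !q5):
                        × closes — contains both q2 and !q2.
                      branch 2.2.1.1.2.2 (add !!q2, q5):
                        ○ open, literals {q1=false, q2=true, q4=true, q5=true}.
              branch 2.2.1.2 (add q5):
                ○ open, literals {q1=false, q2=true, q4=true, q5=true}.
          branch 2.2.2 (add q4):
            ((!q4 == (!q2 == q5)) || q5): β-rule — branch into (!q4 == (!q2 == q5))  //  q5.
              branch 2.2.2.1 (add (!q4 == (!q2 == q5))):
                (!q4 == (!q2 == q5)): β-rule — branch into !q4, (!q2 == q5)  //  !!q4, !(!q2 == q5).
                  branch 2.2.2.1.1 (add !q4, (!q2 == q5)):
                    × closes — contains both q4 and !q4.
                  branch 2.2.2.1.2 (add !!q4, !(!q2 == q5)):
                    !(!q2 == q5): β-rule — branch into !q2, !q5  //  !!q2, q5.
                      branch 2.2.2.1.2.1 (add !q2, !q5):
                        × closes — contains both q2 and !q2.
                      branch 2.2.2.1.2.2 (add !!q2, q5):
                        ○ open, literals {q2=true, q4=true, q5=true}.
              branch 2.2.2.2 (add q5):
                ○ open, literals {q2=true, q4=true, q5=true}.
9 branches closed, 7 open.
Each open branch fixes some atoms; the unmentioned ones are free. Counting distinct full assignments: branch {q2=true, q4=false, q5=false} (q1, q3) contributes 4 new; branch {q1=false, q2=true, q4=true, q5=true} (q3) contributes 2 new; branch {q2=true, q4=true, q5=true} (q1, q3) contributes 2 new; branch {q1=false, q2=true, q4=true, q5=true} (q3) contributes 0 new; branch {q1=false, q2=true, q4=true, q5=true} (q3) contributes 0 new; branch {q2=true, q4=true, q5=true} (q1, q3) contributes 0 new; branch {q2=true, q4=true, q5=true} (q1, q3) contributes 0 new. Total: 8.

8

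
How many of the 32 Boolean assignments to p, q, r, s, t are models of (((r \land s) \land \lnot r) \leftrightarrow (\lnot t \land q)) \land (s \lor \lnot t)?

16

Initial set: {((((r \land s) \land \lnot r) \leftrightarrow (\lnot t \land q)) \land (s \lor \lnot t))}.
((((r \land s) \land \lnot r) \leftrightarrow (\lnot t \land q)) \land (s \lor \lnot t)): α-rule — add (((r \land s) \land \lnot r) \leftrightarrow (\lnot t \land q)), (s \lor \lnot t).
(((r \land s) \land \lnot r) \leftrightarrow (\lnot t \land q)): β-rule — branch into ((r \land s) \land \lnot r), (\lnot t \land q)  //  \lnot ((r \land s) \land \lnot r), \lnot (\lnot t \land q).
  branch 1 (add ((r \land s) \land \lnot r), (\lnot t \land q)):
    ((r \land s) \land \lnot r): α-rule — add (r \land s), \lnot r.
    (\lnot t \land q): α-rule — add \lnot t, q.
    (r \land s): α-rule — add r, s.
    × closes — contains both r and \lnot r.
  branch 2 (add \lnot ((r \land s) \land \lnot r), \lnot (\lnot t \land q)):
    (s \lor \lnot t): β-rule — branch into s  //  \lnot t.
      branch 2.1 (add s):
        \lnot ((r \land s) \land \lnot r): β-rule — branch into \lnot (r \land s)  //  \lnot \lnot r.
          branch 2.1.1 (add \lnot (r \land s)):
            \lnot (\lnot t \land q): β-rule — branch into \lnot \lnot t  //  \lnot q.
              branch 2.1.1.1 (add \lnot \lnot t):
                \lnot (r \land s): β-rule — branch into \lnot r  //  \lnot s.
                  branch 2.1.1.1.1 (add \lnot r):
                    ○ open, literals {r=0, s=1, t=1}.
                  branch 2.1.1.1.2 (add \lnot s):
                    × closes — contains both s and \lnot s.
              branch 2.1.1.2 (add \lnot q):
                \lnot (r \land s): β-rule — branch into \lnot r  //  \lnot s.
                  branch 2.1.1.2.1 (add \lnot r):
                    ○ open, literals {q=0, r=0, s=1}.
                  branch 2.1.1.2.2 (add \lnot s):
                    × closes — contains both s and \lnot s.
          branch 2.1.2 (add \lnot \lnot r):
            \lnot (\lnot t \land q): β-rule — branch into \lnot \lnot t  //  \lnot q.
              branch 2.1.2.1 (add \lnot \lnot t):
                ○ open, literals {r=1, s=1, t=1}.
              branch 2.1.2.2 (add \lnot q):
                ○ open, literals {q=0, r=1, s=1}.
      branch 2.2 (add \lnot t):
        \lnot ((r \land s) \land \lnot r): β-rule — branch into \lnot (r \land s)  //  \lnot \lnot r.
          branch 2.2.1 (add \lnot (r \land s)):
            \lnot (\lnot t \land q): β-rule — branch into \lnot \lnot t  //  \lnot q.
              branch 2.2.1.1 (add \lnot \lnot t):
                × closes — contains both t and \lnot t.
              branch 2.2.1.2 (add \lnot q):
                \lnot (r \land s): β-rule — branch into \lnot r  //  \lnot s.
                  branch 2.2.1.2.1 (add \lnot r):
                    ○ open, literals {q=0, r=0, t=0}.
                  branch 2.2.1.2.2 (add \lnot s):
                    ○ open, literals {q=0, s=0, t=0}.
          branch 2.2.2 (add \lnot \lnot r):
            \lnot (\lnot t \land q): β-rule — branch into \lnot \lnot t  //  \lnot q.
              branch 2.2.2.1 (add \lnot \lnot t):
                × closes — contains both t and \lnot t.
              branch 2.2.2.2 (add \lnot q):
                ○ open, literals {q=0, r=1, t=0}.
5 branches closed, 7 open.
Each open branch fixes some atoms; the unmentioned ones are free. Counting distinct full assignments: branch {r=0, s=1, t=1} (p, q) contributes 4 new; branch {q=0, r=0, s=1} (p, t) contributes 2 new; branch {r=1, s=1, t=1} (p, q) contributes 4 new; branch {q=0, r=1, s=1} (p, t) contributes 2 new; branch {q=0, r=0, t=0} (p, s) contributes 2 new; branch {q=0, s=0, t=0} (p, r) contributes 2 new; branch {q=0, r=1, t=0} (p, s) contributes 0 new. Total: 16.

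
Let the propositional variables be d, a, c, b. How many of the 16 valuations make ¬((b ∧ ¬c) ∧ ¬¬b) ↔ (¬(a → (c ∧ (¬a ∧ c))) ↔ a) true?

12

Initial set: {(¬((b ∧ ¬c) ∧ ¬¬b) ↔ (¬(a → (c ∧ (¬a ∧ c))) ↔ a))}.
(¬((b ∧ ¬c) ∧ ¬¬b) ↔ (¬(a → (c ∧ (¬a ∧ c))) ↔ a)): β-rule — branch into ¬((b ∧ ¬c) ∧ ¬¬b), (¬(a → (c ∧ (¬a ∧ c))) ↔ a)  //  ¬¬((b ∧ ¬c) ∧ ¬¬b), ¬(¬(a → (c ∧ (¬a ∧ c))) ↔ a).
  branch 1 (add ¬((b ∧ ¬c) ∧ ¬¬b), (¬(a → (c ∧ (¬a ∧ c))) ↔ a)):
    ¬((b ∧ ¬c) ∧ ¬¬b): β-rule — branch into ¬(b ∧ ¬c)  //  ¬¬¬b.
      branch 1.1 (add ¬(b ∧ ¬c)):
        (¬(a → (c ∧ (¬a ∧ c))) ↔ a): β-rule — branch into ¬(a → (c ∧ (¬a ∧ c))), a  //  ¬¬(a → (c ∧ (¬a ∧ c))), ¬a.
          branch 1.1.1 (add ¬(a → (c ∧ (¬a ∧ c))), a):
            ¬(a → (c ∧ (¬a ∧ c))): α-rule — add a, ¬(c ∧ (¬a ∧ c)).
            ¬(b ∧ ¬c): β-rule — branch into ¬b  //  ¬¬c.
              branch 1.1.1.1 (add ¬b):
                ¬(c ∧ (¬a ∧ c)): β-rule — branch into ¬c  //  ¬(¬a ∧ c).
                  branch 1.1.1.1.1 (add ¬c):
                    ○ open, literals {a=T, b=F, c=F}.
                  branch 1.1.1.1.2 (add ¬(¬a ∧ c)):
                    ¬(¬a ∧ c): β-rule — branch into ¬¬a  //  ¬c.
                      branch 1.1.1.1.2.1 (add ¬¬a):
                        ○ open, literals {a=T, b=F}.
                      branch 1.1.1.1.2.2 (add ¬c):
                        ○ open, literals {a=T, b=F, c=F}.
              branch 1.1.1.2 (add ¬¬c):
                ¬(c ∧ (¬a ∧ c)): β-rule — branch into ¬c  //  ¬(¬a ∧ c).
                  branch 1.1.1.2.1 (add ¬c):
                    × closes — contains both c and ¬c.
                  branch 1.1.1.2.2 (add ¬(¬a ∧ c)):
                    ¬(¬a ∧ c): β-rule — branch into ¬¬a  //  ¬c.
                      branch 1.1.1.2.2.1 (add ¬¬a):
                        ○ open, literals {a=T, c=T}.
                      branch 1.1.1.2.2.2 (add ¬c):
                        × closes — contains both c and ¬c.
          branch 1.1.2 (add ¬¬(a → (c ∧ (¬a ∧ c))), ¬a):
            ¬(b ∧ ¬c): β-rule — branch into ¬b  //  ¬¬c.
              branch 1.1.2.1 (add ¬b):
                ¬¬(a → (c ∧ (¬a ∧ c))): β-rule — branch into ¬a  //  (c ∧ (¬a ∧ c)).
                  branch 1.1.2.1.1 (add ¬a):
                    ○ open, literals {a=F, b=F}.
                  branch 1.1.2.1.2 (add (c ∧ (¬a ∧ c))):
                    (c ∧ (¬a ∧ c)): α-rule — add c, (¬a ∧ c).
                    (¬a ∧ c): α-rule — add ¬a, c.
                    ○ open, literals {a=F, b=F, c=T}.
              branch 1.1.2.2 (add ¬¬c):
                ¬¬(a → (c ∧ (¬a ∧ c))): β-rule — branch into ¬a  //  (c ∧ (¬a ∧ c)).
                  branch 1.1.2.2.1 (add ¬a):
                    ○ open, literals {a=F, c=T}.
                  branch 1.1.2.2.2 (add (c ∧ (¬a ∧ c))):
                    (c ∧ (¬a ∧ c)): α-rule — add c, (¬a ∧ c).
                    (¬a ∧ c): α-rule — add ¬a, c.
                    ○ open, literals {a=F, c=T}.
      branch 1.2 (add ¬¬¬b):
        ¬¬¬b: drop double negation, giving ¬b.
        (¬(a → (c ∧ (¬a ∧ c))) ↔ a): β-rule — branch into ¬(a → (c ∧ (¬a ∧ c))), a  //  ¬¬(a → (c ∧ (¬a ∧ c))), ¬a.
          branch 1.2.1 (add ¬(a → (c ∧ (¬a ∧ c))), a):
            ¬(a → (c ∧ (¬a ∧ c))): α-rule — add a, ¬(c ∧ (¬a ∧ c)).
            ¬(c ∧ (¬a ∧ c)): β-rule — branch into ¬c  //  ¬(¬a ∧ c).
              branch 1.2.1.1 (add ¬c):
                ○ open, literals {a=T, b=F, c=F}.
              branch 1.2.1.2 (add ¬(¬a ∧ c)):
                ¬(¬a ∧ c): β-rule — branch into ¬¬a  //  ¬c.
                  branch 1.2.1.2.1 (add ¬¬a):
                    ○ open, literals {a=T, b=F}.
                  branch 1.2.1.2.2 (add ¬c):
                    ○ open, literals {a=T, b=F, c=F}.
          branch 1.2.2 (add ¬¬(a → (c ∧ (¬a ∧ c))), ¬a):
            ¬¬(a → (c ∧ (¬a ∧ c))): β-rule — branch into ¬a  //  (c ∧ (¬a ∧ c)).
              branch 1.2.2.1 (add ¬a):
                ○ open, literals {a=F, b=F}.
              branch 1.2.2.2 (add (c ∧ (¬a ∧ c))):
                (c ∧ (¬a ∧ c)): α-rule — add c, (¬a ∧ c).
                (¬a ∧ c): α-rule — add ¬a, c.
                ○ open, literals {a=F, b=F, c=T}.
  branch 2 (add ¬¬((b ∧ ¬c) ∧ ¬¬b), ¬(¬(a → (c ∧ (¬a ∧ c))) ↔ a)):
    ¬¬((b ∧ ¬c) ∧ ¬¬b): α-rule — add (b ∧ ¬c), ¬¬b.
    (b ∧ ¬c): α-rule — add b, ¬c.
    ¬¬b: drop double negation, giving b.
    ¬(¬(a → (c ∧ (¬a ∧ c))) ↔ a): β-rule — branch into ¬(a → (c ∧ (¬a ∧ c))), ¬a  //  ¬¬(a → (c ∧ (¬a ∧ c))), a.
      branch 2.1 (add ¬(a → (c ∧ (¬a ∧ c))), ¬a):
        ¬(a → (c ∧ (¬a ∧ c))): α-rule — add a, ¬(c ∧ (¬a ∧ c)).
        × closes — contains both a and ¬a.
      branch 2.2 (add ¬¬(a → (c ∧ (¬a ∧ c))), a):
        ¬¬(a → (c ∧ (¬a ∧ c))): β-rule — branch into ¬a  //  (c ∧ (¬a ∧ c)).
          branch 2.2.1 (add ¬a):
            × closes — contains both a and ¬a.
          branch 2.2.2 (add (c ∧ (¬a ∧ c))):
            (c ∧ (¬a ∧ c)): α-rule — add c, (¬a ∧ c).
            × closes — contains both c and ¬c.
5 branches closed, 13 open.
Each open branch fixes some atoms; the unmentioned ones are free. Counting distinct full assignments: branch {a=T, b=F, c=F} (d) contributes 2 new; branch {a=T, b=F} (d, c) contributes 2 new; branch {a=T, b=F, c=F} (d) contributes 0 new; branch {a=T, c=T} (d, b) contributes 2 new; branch {a=F, b=F} (d, c) contributes 4 new; branch {a=F, b=F, c=T} (d) contributes 0 new; branch {a=F, c=T} (d, b) contributes 2 new; branch {a=F, c=T} (d, b) contributes 0 new; branch {a=T, b=F, c=F} (d) contributes 0 new; branch {a=T, b=F} (d, c) contributes 0 new; branch {a=T, b=F, c=F} (d) contributes 0 new; branch {a=F, b=F} (d, c) contributes 0 new; branch {a=F, b=F, c=T} (d) contributes 0 new. Total: 12.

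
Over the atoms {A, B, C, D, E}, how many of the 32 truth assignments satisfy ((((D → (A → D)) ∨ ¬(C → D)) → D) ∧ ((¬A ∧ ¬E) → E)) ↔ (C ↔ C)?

12

Initial set: {(((((D → (A → D)) ∨ ¬(C → D)) → D) ∧ ((¬A ∧ ¬E) → E)) ↔ (C ↔ C))}.
(((((D → (A → D)) ∨ ¬(C → D)) → D) ∧ ((¬A ∧ ¬E) → E)) ↔ (C ↔ C)): β-rule — branch into ((((D → (A → D)) ∨ ¬(C → D)) → D) ∧ ((¬A ∧ ¬E) → E)), (C ↔ C)  //  ¬((((D → (A → D)) ∨ ¬(C → D)) → D) ∧ ((¬A ∧ ¬E) → E)), ¬(C ↔ C).
  branch 1 (add ((((D → (A → D)) ∨ ¬(C → D)) → D) ∧ ((¬A ∧ ¬E) → E)), (C ↔ C)):
    ((((D → (A → D)) ∨ ¬(C → D)) → D) ∧ ((¬A ∧ ¬E) → E)): α-rule — add (((D → (A → D)) ∨ ¬(C → D)) → D), ((¬A ∧ ¬E) → E).
    (C ↔ C): β-rule — branch into C, C  //  ¬C, ¬C.
      branch 1.1 (add C, C):
        (((D → (A → D)) ∨ ¬(C → D)) → D): β-rule — branch into ¬((D → (A → D)) ∨ ¬(C → D))  //  D.
          branch 1.1.1 (add ¬((D → (A → D)) ∨ ¬(C → D))):
            ¬((D → (A → D)) ∨ ¬(C → D)): α-rule — add ¬(D → (A → D)), ¬¬(C → D).
            ¬(D → (A → D)): α-rule — add D, ¬(A → D).
            ¬(A → D): α-rule — add A, ¬D.
            × closes — contains both D and ¬D.
          branch 1.1.2 (add D):
            ((¬A ∧ ¬E) → E): β-rule — branch into ¬(¬A ∧ ¬E)  //  E.
              branch 1.1.2.1 (add ¬(¬A ∧ ¬E)):
                ¬(¬A ∧ ¬E): β-rule — branch into ¬¬A  //  ¬¬E.
                  branch 1.1.2.1.1 (add ¬¬A):
                    ○ open, literals {A=1, C=1, D=1}.
                  branch 1.1.2.1.2 (add ¬¬E):
                    ○ open, literals {C=1, D=1, E=1}.
              branch 1.1.2.2 (add E):
                ○ open, literals {C=1, D=1, E=1}.
      branch 1.2 (add ¬C, ¬C):
        (((D → (A → D)) ∨ ¬(C → D)) → D): β-rule — branch into ¬((D → (A → D)) ∨ ¬(C → D))  //  D.
          branch 1.2.1 (add ¬((D → (A → D)) ∨ ¬(C → D))):
            ¬((D → (A → D)) ∨ ¬(C → D)): α-rule — add ¬(D → (A → D)), ¬¬(C → D).
            ¬(D → (A → D)): α-rule — add D, ¬(A → D).
            ¬(A → D): α-rule — add A, ¬D.
            × closes — contains both D and ¬D.
          branch 1.2.2 (add D):
            ((¬A ∧ ¬E) → E): β-rule — branch into ¬(¬A ∧ ¬E)  //  E.
              branch 1.2.2.1 (add ¬(¬A ∧ ¬E)):
                ¬(¬A ∧ ¬E): β-rule — branch into ¬¬A  //  ¬¬E.
                  branch 1.2.2.1.1 (add ¬¬A):
                    ○ open, literals {A=1, C=0, D=1}.
                  branch 1.2.2.1.2 (add ¬¬E):
                    ○ open, literals {C=0, D=1, E=1}.
              branch 1.2.2.2 (add E):
                ○ open, literals {C=0, D=1, E=1}.
  branch 2 (add ¬((((D → (A → D)) ∨ ¬(C → D)) → D) ∧ ((¬A ∧ ¬E) → E)), ¬(C ↔ C)):
    ¬((((D → (A → D)) ∨ ¬(C → D)) → D) ∧ ((¬A ∧ ¬E) → E)): β-rule — branch into ¬(((D → (A → D)) ∨ ¬(C → D)) → D)  //  ¬((¬A ∧ ¬E) → E).
      branch 2.1 (add ¬(((D → (A → D)) ∨ ¬(C → D)) → D)):
        ¬(((D → (A → D)) ∨ ¬(C → D)) → D): α-rule — add ((D → (A → D)) ∨ ¬(C → D)), ¬D.
        ¬(C ↔ C): β-rule — branch into C, ¬C  //  ¬C, C.
          branch 2.1.1 (add C, ¬C):
            × closes — contains both C and ¬C.
          branch 2.1.2 (add ¬C, C):
            × closes — contains both C and ¬C.
      branch 2.2 (add ¬((¬A ∧ ¬E) → E)):
        ¬((¬A ∧ ¬E) → E): α-rule — add (¬A ∧ ¬E), ¬E.
        (¬A ∧ ¬E): α-rule — add ¬A, ¬E.
        ¬(C ↔ C): β-rule — branch into C, ¬C  //  ¬C, C.
          branch 2.2.1 (add C, ¬C):
            × closes — contains both C and ¬C.
          branch 2.2.2 (add ¬C, C):
            × closes — contains both C and ¬C.
6 branches closed, 6 open.
Each open branch fixes some atoms; the unmentioned ones are free. Counting distinct full assignments: branch {A=1, C=1, D=1} (B, E) contributes 4 new; branch {C=1, D=1, E=1} (A, B) contributes 2 new; branch {C=1, D=1, E=1} (A, B) contributes 0 new; branch {A=1, C=0, D=1} (B, E) contributes 4 new; branch {C=0, D=1, E=1} (A, B) contributes 2 new; branch {C=0, D=1, E=1} (A, B) contributes 0 new. Total: 12.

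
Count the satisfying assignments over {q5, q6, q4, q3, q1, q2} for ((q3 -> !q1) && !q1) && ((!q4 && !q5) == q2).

Initial set: {(((q3 -> !q1) && !q1) && ((!q4 && !q5) == q2))}.
(((q3 -> !q1) && !q1) && ((!q4 && !q5) == q2)): α-rule — add ((q3 -> !q1) && !q1), ((!q4 && !q5) == q2).
((q3 -> !q1) && !q1): α-rule — add (q3 -> !q1), !q1.
((!q4 && !q5) == q2): β-rule — branch into (!q4 && !q5), q2  //  !(!q4 && !q5), !q2.
  branch 1 (add (!q4 && !q5), q2):
    (!q4 && !q5): α-rule — add !q4, !q5.
    (q3 -> !q1): β-rule — branch into !q3  //  !q1.
      branch 1.1 (add !q3):
        ○ open, literals {q1=false, q2=true, q3=false, q4=false, q5=false}.
      branch 1.2 (add !q1):
        ○ open, literals {q1=false, q2=true, q4=false, q5=false}.
  branch 2 (add !(!q4 && !q5), !q2):
    (q3 -> !q1): β-rule — branch into !q3  //  !q1.
      branch 2.1 (add !q3):
        !(!q4 && !q5): β-rule — branch into !!q4  //  !!q5.
          branch 2.1.1 (add !!q4):
            ○ open, literals {q1=false, q2=false, q3=false, q4=true}.
          branch 2.1.2 (add !!q5):
            ○ open, literals {q1=false, q2=false, q3=false, q5=true}.
      branch 2.2 (add !q1):
        !(!q4 && !q5): β-rule — branch into !!q4  //  !!q5.
          branch 2.2.1 (add !!q4):
            ○ open, literals {q1=false, q2=false, q4=true}.
          branch 2.2.2 (add !!q5):
            ○ open, literals {q1=false, q2=false, q5=true}.
0 branches closed, 6 open.
Each open branch fixes some atoms; the unmentioned ones are free. Counting distinct full assignments: branch {q1=false, q2=true, q3=false, q4=false, q5=false} (q6) contributes 2 new; branch {q1=false, q2=true, q4=false, q5=false} (q6, q3) contributes 2 new; branch {q1=false, q2=false, q3=false, q4=true} (q5, q6) contributes 4 new; branch {q1=false, q2=false, q3=false, q5=true} (q6, q4) contributes 2 new; branch {q1=false, q2=false, q4=true} (q5, q6, q3) contributes 4 new; branch {q1=false, q2=false, q5=true} (q6, q4, q3) contributes 2 new. Total: 16.

16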